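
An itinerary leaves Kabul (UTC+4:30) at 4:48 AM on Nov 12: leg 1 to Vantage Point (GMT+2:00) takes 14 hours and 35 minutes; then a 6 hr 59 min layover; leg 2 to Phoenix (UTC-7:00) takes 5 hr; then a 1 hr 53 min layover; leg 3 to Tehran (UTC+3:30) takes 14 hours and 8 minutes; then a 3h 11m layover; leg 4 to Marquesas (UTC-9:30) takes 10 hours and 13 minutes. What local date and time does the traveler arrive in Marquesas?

10:47 PM on November 13

Convert departure to UTC: 4:48 AM − 4:30 = 12:18 AM UTC on Nov 12.
Add 14 hours and 35 minutes leg 1 → 2:53 PM UTC.
Add 6 hours and 59 minutes layover in Vantage Point → 9:52 PM UTC.
Add 5 hours leg 2 → 2:52 AM UTC (Nov 13).
Add 1 hour and 53 minutes layover in Phoenix → 4:45 AM UTC.
Add 14 hours 8 minutes leg 3 → 6:53 PM UTC.
Add 3 hours 11 minutes layover in Tehran → 10:04 PM UTC.
Add 10 hours and 13 minutes leg 4 → 8:17 AM UTC (Nov 14).
Marquesas is UTC−9:30, so local arrival = 8:17 AM − 9:30 = 10:47 PM on Nov 13.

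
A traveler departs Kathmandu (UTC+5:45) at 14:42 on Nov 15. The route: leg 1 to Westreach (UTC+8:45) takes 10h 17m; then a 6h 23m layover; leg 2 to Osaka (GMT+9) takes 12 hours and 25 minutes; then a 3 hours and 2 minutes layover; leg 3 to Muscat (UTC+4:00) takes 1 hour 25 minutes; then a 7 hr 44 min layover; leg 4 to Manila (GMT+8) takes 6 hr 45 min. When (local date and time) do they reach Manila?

16:58 on Nov 17

Convert departure to UTC: 14:42 − 5:45 = 08:57 UTC on Nov 15.
Add 10 hours and 17 minutes leg 1 → 19:14 UTC.
Add 6 hours 23 minutes layover in Westreach → 01:37 UTC (Nov 16).
Add 12 hours 25 minutes leg 2 → 14:02 UTC.
Add 3 hours 2 minutes layover in Osaka → 17:04 UTC.
Add 1 hour 25 minutes leg 3 → 18:29 UTC.
Add 7 hours and 44 minutes layover in Muscat → 02:13 UTC (Nov 17).
Add 6 hours and 45 minutes leg 4 → 08:58 UTC.
Manila is UTC+8:00, so local arrival = 08:58 + 8:00 = 16:58 on Nov 17.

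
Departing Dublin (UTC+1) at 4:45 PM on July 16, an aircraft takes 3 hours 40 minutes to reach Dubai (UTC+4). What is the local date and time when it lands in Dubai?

Convert departure to UTC: 4:45 PM − 1:00 = 3:45 PM UTC on Jul 16.
Add 3 hours and 40 minutes travel time → 7:25 PM UTC.
Dubai is UTC+4:00, so local arrival = 7:25 PM + 4:00 = 11:25 PM on Jul 16.

11:25 PM on Jul 16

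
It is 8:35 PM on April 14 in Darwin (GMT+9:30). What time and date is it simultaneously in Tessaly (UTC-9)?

Tessaly is 18:30 behind Darwin.
Shift by the zone difference: 8:35 PM − 18:30 = 2:05 AM on Apr 14 in Tessaly.

2:05 AM on Apr 14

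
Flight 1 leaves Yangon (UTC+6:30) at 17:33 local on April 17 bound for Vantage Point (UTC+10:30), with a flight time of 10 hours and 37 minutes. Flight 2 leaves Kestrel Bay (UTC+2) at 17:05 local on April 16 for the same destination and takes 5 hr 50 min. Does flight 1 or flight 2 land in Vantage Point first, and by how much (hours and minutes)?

Flight 1 in UTC: 17:33 − 6:30 = 11:03 on Apr 17.
+10 hours and 37 minutes → arrive 21:40 UTC on Apr 17.
Flight 2 in UTC: 17:05 − 2:00 = 15:05 on Apr 16.
+5 hours and 50 minutes → arrive 20:55 UTC on Apr 16.
Flight 2 lands earlier by 24 hours 45 minutes.

the second, by 24 hours 45 minutes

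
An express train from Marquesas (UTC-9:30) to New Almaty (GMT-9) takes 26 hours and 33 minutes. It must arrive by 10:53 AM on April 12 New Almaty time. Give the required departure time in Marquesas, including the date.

Target arrival in UTC: 10:53 AM + 9:00 = 7:53 PM on Apr 12.
Subtract 26 hours and 33 minutes → departure 5:20 PM UTC on Apr 11.
Marquesas is UTC−9:30: 5:20 PM − 9:30 = 7:50 AM on Apr 11.

7:50 AM on April 11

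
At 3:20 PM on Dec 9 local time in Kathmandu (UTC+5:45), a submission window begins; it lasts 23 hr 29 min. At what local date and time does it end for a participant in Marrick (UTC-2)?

Marrick is 7:45 behind Kathmandu.
After 23 hours and 29 minutes it is 2:49 PM (Dec 10) in Kathmandu.
Shift by the zone difference: 2:49 PM − 7:45 = 7:04 AM on Dec 10 in Marrick.

7:04 AM on December 10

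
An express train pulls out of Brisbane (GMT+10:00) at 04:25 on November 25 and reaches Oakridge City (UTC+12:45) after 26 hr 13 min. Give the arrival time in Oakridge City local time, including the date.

Oakridge City is 2:45 ahead of Brisbane.
After 26 hours and 13 minutes it is 06:38 (Nov 26) in Brisbane.
Shift by the zone difference: 06:38 + 2:45 = 09:23 on Nov 26 in Oakridge City.

09:23 on November 26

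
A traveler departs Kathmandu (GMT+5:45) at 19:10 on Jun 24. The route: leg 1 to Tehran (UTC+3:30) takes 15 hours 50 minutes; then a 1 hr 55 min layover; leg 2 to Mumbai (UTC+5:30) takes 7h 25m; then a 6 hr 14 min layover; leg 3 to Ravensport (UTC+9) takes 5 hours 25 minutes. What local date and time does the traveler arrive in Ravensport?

11:14 on June 26

Convert departure to UTC: 19:10 − 5:45 = 13:25 UTC on Jun 24.
Add 15 hours 50 minutes leg 1 → 05:15 UTC (Jun 25).
Add 1 hour 55 minutes layover in Tehran → 07:10 UTC.
Add 7 hours 25 minutes leg 2 → 14:35 UTC.
Add 6 hours and 14 minutes layover in Mumbai → 20:49 UTC.
Add 5 hours and 25 minutes leg 3 → 02:14 UTC (Jun 26).
Ravensport is UTC+9:00, so local arrival = 02:14 + 9:00 = 11:14 on Jun 26.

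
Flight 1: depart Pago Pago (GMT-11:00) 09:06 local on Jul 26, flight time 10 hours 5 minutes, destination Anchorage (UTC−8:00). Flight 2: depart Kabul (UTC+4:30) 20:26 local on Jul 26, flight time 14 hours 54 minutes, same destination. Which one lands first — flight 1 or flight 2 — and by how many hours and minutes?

the first, by 39 minutes

Flight 1 in UTC: 09:06 + 11:00 = 20:06 on Jul 26.
+10 hours and 5 minutes → arrive 06:11 UTC on Jul 27.
Flight 2 in UTC: 20:26 − 4:30 = 15:56 on Jul 26.
+14 hours and 54 minutes → arrive 06:50 UTC on Jul 27.
Flight 1 lands earlier by 39 minutes.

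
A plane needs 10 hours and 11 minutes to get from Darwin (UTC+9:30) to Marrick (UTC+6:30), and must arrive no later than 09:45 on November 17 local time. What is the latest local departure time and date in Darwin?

Target arrival in UTC: 09:45 − 6:30 = 03:15 on Nov 17.
Subtract 10 hours 11 minutes → departure 17:04 UTC on Nov 16.
Darwin is UTC+9:30: 17:04 + 9:30 = 02:34 on Nov 17.

02:34 on Nov 17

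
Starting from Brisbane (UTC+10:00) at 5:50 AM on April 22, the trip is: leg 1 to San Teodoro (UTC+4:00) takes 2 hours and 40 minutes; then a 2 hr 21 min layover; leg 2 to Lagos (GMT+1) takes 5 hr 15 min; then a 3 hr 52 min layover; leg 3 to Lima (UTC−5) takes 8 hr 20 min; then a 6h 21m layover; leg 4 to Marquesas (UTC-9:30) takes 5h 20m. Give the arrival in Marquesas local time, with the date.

8:29 PM on April 22

Convert departure to UTC: 5:50 AM − 10:00 = 7:50 PM UTC on Apr 21.
Add 2 hours and 40 minutes leg 1 → 10:30 PM UTC.
Add 2 hours and 21 minutes layover in San Teodoro → 12:51 AM UTC (Apr 22).
Add 5 hours and 15 minutes leg 2 → 6:06 AM UTC.
Add 3 hours 52 minutes layover in Lagos → 9:58 AM UTC.
Add 8 hours 20 minutes leg 3 → 6:18 PM UTC.
Add 6 hours and 21 minutes layover in Lima → 12:39 AM UTC (Apr 23).
Add 5 hours 20 minutes leg 4 → 5:59 AM UTC.
Marquesas is UTC−9:30, so local arrival = 5:59 AM − 9:30 = 8:29 PM on Apr 22.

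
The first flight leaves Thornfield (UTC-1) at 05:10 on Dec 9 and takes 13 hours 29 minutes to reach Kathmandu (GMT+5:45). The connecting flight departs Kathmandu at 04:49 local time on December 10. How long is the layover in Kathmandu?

3 hours 25 minutes

Convert departure to UTC: 05:10 + 1:00 = 06:10 UTC on Dec 9.
Add 13 hours and 29 minutes flight time → 19:39 UTC.
Kathmandu is UTC+5:45, so local arrival = 19:39 + 5:45 = 01:24 on Dec 10.
Layover = 04:49 − 01:24 = 3 hours 25 minutes.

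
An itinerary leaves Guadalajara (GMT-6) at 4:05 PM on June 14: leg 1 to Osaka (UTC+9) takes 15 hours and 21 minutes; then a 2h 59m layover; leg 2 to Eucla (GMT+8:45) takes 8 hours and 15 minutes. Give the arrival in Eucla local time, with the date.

9:25 AM on Jun 16

Convert departure to UTC: 4:05 PM + 6:00 = 10:05 PM UTC on Jun 14.
Add 15 hours 21 minutes leg 1 → 1:26 PM UTC (Jun 15).
Add 2 hours 59 minutes layover in Osaka → 4:25 PM UTC.
Add 8 hours and 15 minutes leg 2 → 12:40 AM UTC (Jun 16).
Eucla is UTC+8:45, so local arrival = 12:40 AM + 8:45 = 9:25 AM on Jun 16.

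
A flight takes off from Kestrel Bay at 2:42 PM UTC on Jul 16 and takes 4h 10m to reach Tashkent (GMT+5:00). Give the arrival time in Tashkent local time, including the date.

Departure is given in UTC: 2:42 PM on Jul 16.
Add 4 hours and 10 minutes → 6:52 PM UTC.
Tashkent is UTC+5:00: 6:52 PM + 5:00 = 11:52 PM on Jul 16.

11:52 PM on July 16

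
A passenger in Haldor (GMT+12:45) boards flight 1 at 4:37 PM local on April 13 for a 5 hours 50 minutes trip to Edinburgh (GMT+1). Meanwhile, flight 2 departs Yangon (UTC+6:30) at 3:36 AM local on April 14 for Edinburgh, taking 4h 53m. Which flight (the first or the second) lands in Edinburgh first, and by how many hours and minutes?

Flight 1 in UTC: 4:37 PM − 12:45 = 3:52 AM on Apr 13.
+5 hours 50 minutes → arrive 9:42 AM UTC on Apr 13.
Flight 2 in UTC: 3:36 AM − 6:30 = 9:06 PM on Apr 13.
+4 hours 53 minutes → arrive 1:59 AM UTC on Apr 14.
Flight 1 lands earlier by 16 hours 17 minutes.

the first, by 16 hours 17 minutes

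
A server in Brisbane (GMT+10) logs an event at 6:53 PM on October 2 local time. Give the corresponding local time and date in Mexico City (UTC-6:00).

2:53 AM on October 2

In UTC: 6:53 PM − 10:00 = 8:53 AM on Oct 2.
Mexico City is UTC−6:00: 8:53 AM − 6:00 = 2:53 AM on Oct 2.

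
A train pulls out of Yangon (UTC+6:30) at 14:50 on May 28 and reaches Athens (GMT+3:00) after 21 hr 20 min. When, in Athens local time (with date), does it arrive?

08:40 on May 29

Convert departure to UTC: 14:50 − 6:30 = 08:20 UTC on May 28.
Add 21 hours and 20 minutes travel time → 05:40 UTC (May 29).
Athens is UTC+3:00, so local arrival = 05:40 + 3:00 = 08:40 on May 29.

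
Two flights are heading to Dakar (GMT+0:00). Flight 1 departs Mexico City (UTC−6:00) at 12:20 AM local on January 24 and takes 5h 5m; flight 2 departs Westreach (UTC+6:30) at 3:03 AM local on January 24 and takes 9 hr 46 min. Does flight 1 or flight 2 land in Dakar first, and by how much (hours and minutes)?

the second, by 5 hours 6 minutes

Flight 1 in UTC: 12:20 AM + 6:00 = 6:20 AM on Jan 24.
+5 hours 5 minutes → arrive 11:25 AM UTC on Jan 24.
Flight 2 in UTC: 3:03 AM − 6:30 = 8:33 PM on Jan 23.
+9 hours 46 minutes → arrive 6:19 AM UTC on Jan 24.
Flight 2 lands earlier by 5 hours 6 minutes.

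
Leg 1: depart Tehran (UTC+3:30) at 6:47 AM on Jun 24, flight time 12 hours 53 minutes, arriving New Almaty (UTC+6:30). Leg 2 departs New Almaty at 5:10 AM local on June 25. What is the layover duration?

6 hours 30 minutes

Convert departure to UTC: 6:47 AM − 3:30 = 3:17 AM UTC on Jun 24.
Add 12 hours and 53 minutes flight time → 4:10 PM UTC.
New Almaty is UTC+6:30, so local arrival = 4:10 PM + 6:30 = 10:40 PM on Jun 24.
Layover = 5:10 AM − 10:40 PM (+1 day) = 6 hours 30 minutes.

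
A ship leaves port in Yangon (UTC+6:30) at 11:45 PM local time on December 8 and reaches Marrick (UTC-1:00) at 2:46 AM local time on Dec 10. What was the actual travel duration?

34 hours 31 minutes

Departure in UTC: 11:45 PM − 6:30 = 5:15 PM on Dec 8.
Arrival in UTC: 2:46 AM + 1:00 = 3:46 AM on Dec 10.
Elapsed = 3:46 AM − 5:15 PM (+2 days) = 34 hours 31 minutes.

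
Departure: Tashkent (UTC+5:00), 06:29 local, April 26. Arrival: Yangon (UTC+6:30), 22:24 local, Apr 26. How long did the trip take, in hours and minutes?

14 hours 25 minutes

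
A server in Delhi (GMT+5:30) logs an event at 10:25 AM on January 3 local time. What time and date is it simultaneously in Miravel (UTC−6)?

In UTC: 10:25 AM − 5:30 = 4:55 AM on Jan 3.
Miravel is UTC−6:00: 4:55 AM − 6:00 = 10:55 PM on Jan 2.

10:55 PM on January 2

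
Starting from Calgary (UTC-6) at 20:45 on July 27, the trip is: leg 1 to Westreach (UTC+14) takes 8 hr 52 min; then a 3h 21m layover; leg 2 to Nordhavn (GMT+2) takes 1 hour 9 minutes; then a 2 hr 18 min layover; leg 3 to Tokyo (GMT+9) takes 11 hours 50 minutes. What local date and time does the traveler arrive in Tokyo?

15:15 on Jul 29

Convert departure to UTC: 20:45 + 6:00 = 02:45 UTC on Jul 28.
Add 8 hours 52 minutes leg 1 → 11:37 UTC.
Add 3 hours and 21 minutes layover in Westreach → 14:58 UTC.
Add 1 hour 9 minutes leg 2 → 16:07 UTC.
Add 2 hours and 18 minutes layover in Nordhavn → 18:25 UTC.
Add 11 hours and 50 minutes leg 3 → 06:15 UTC (Jul 29).
Tokyo is UTC+9:00, so local arrival = 06:15 + 9:00 = 15:15 on Jul 29.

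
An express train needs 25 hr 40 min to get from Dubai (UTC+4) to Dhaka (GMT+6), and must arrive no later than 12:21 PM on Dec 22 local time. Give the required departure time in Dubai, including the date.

8:41 AM on December 21

Target arrival in UTC: 12:21 PM − 6:00 = 6:21 AM on Dec 22.
Subtract 25 hours 40 minutes → departure 4:41 AM UTC on Dec 21.
Dubai is UTC+4:00: 4:41 AM + 4:00 = 8:41 AM on Dec 21.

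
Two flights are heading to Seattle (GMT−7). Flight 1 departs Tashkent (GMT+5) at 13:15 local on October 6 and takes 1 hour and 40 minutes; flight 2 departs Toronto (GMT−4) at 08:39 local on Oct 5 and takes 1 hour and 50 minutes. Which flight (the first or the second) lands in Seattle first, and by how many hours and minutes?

the second, by 19 hours 26 minutes

Flight 1 in UTC: 13:15 − 5:00 = 08:15 on Oct 6.
+1 hour and 40 minutes → arrive 09:55 UTC on Oct 6.
Flight 2 in UTC: 08:39 + 4:00 = 12:39 on Oct 5.
+1 hour and 50 minutes → arrive 14:29 UTC on Oct 5.
Flight 2 lands earlier by 19 hours 26 minutes.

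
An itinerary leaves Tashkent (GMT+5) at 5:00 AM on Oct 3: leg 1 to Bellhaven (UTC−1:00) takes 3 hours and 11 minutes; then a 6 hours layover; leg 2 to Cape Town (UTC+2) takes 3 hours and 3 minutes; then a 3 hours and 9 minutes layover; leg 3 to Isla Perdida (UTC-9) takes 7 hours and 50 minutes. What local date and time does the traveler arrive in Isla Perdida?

Convert departure to UTC: 5:00 AM − 5:00 = 12:00 AM UTC on Oct 3.
Add 3 hours and 11 minutes leg 1 → 3:11 AM UTC.
Add 6 hours layover in Bellhaven → 9:11 AM UTC.
Add 3 hours 3 minutes leg 2 → 12:14 PM UTC.
Add 3 hours 9 minutes layover in Cape Town → 3:23 PM UTC.
Add 7 hours 50 minutes leg 3 → 11:13 PM UTC.
Isla Perdida is UTC−9:00, so local arrival = 11:13 PM − 9:00 = 2:13 PM on Oct 3.

2:13 PM on Oct 3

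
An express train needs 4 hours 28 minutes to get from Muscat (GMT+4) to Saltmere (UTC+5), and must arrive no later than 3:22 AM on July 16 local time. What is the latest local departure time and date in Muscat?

9:54 PM on Jul 15

Target arrival in UTC: 3:22 AM − 5:00 = 10:22 PM on Jul 15.
Subtract 4 hours and 28 minutes → departure 5:54 PM UTC on Jul 15.
Muscat is UTC+4:00: 5:54 PM + 4:00 = 9:54 PM on Jul 15.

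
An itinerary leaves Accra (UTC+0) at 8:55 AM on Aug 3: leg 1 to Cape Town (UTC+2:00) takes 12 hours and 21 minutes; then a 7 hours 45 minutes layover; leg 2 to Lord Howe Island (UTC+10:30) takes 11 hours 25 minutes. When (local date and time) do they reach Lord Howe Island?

Accra is at UTC+0, so departure is already 8:55 AM UTC on Aug 3.
Add 12 hours and 21 minutes leg 1 → 9:16 PM UTC.
Add 7 hours 45 minutes layover in Cape Town → 5:01 AM UTC (Aug 4).
Add 11 hours 25 minutes leg 2 → 4:26 PM UTC.
Lord Howe Island is UTC+10:30, so local arrival = 4:26 PM + 10:30 = 2:56 AM on Aug 5.

2:56 AM on August 5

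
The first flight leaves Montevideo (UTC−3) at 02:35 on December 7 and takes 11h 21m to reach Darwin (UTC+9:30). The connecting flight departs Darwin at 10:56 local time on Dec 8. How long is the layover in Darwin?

8 hours 30 minutes

Convert departure to UTC: 02:35 + 3:00 = 05:35 UTC on Dec 7.
Add 11 hours 21 minutes flight time → 16:56 UTC.
Darwin is UTC+9:30, so local arrival = 16:56 + 9:30 = 02:26 on Dec 8.
Layover = 10:56 − 02:26 = 8 hours 30 minutes.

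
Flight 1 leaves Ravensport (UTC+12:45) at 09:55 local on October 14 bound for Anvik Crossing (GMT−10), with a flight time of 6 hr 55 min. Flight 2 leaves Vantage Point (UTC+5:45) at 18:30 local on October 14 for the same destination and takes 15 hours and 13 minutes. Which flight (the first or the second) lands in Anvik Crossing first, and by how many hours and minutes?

Flight 1 in UTC: 09:55 − 12:45 = 21:10 on Oct 13.
+6 hours and 55 minutes → arrive 04:05 UTC on Oct 14.
Flight 2 in UTC: 18:30 − 5:45 = 12:45 on Oct 14.
+15 hours 13 minutes → arrive 03:58 UTC on Oct 15.
Flight 1 lands earlier by 23 hours 53 minutes.

the first, by 23 hours 53 minutes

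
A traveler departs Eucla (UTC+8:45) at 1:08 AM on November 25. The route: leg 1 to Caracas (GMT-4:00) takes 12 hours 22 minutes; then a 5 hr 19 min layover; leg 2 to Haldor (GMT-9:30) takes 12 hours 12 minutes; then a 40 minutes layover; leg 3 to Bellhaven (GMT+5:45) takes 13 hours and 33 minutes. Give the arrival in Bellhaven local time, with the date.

Convert departure to UTC: 1:08 AM − 8:45 = 4:23 PM UTC on Nov 24.
Add 12 hours 22 minutes leg 1 → 4:45 AM UTC (Nov 25).
Add 5 hours 19 minutes layover in Caracas → 10:04 AM UTC.
Add 12 hours and 12 minutes leg 2 → 10:16 PM UTC.
Add 40 minutes layover in Haldor → 10:56 PM UTC.
Add 13 hours 33 minutes leg 3 → 12:29 PM UTC (Nov 26).
Bellhaven is UTC+5:45, so local arrival = 12:29 PM + 5:45 = 6:14 PM on Nov 26.

6:14 PM on November 26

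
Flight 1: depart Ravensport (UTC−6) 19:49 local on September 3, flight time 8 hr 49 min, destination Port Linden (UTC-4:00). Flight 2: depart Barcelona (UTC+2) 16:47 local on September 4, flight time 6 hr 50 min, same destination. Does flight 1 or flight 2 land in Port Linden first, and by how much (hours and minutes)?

Flight 1 in UTC: 19:49 + 6:00 = 01:49 on Sep 4.
+8 hours and 49 minutes → arrive 10:38 UTC on Sep 4.
Flight 2 in UTC: 16:47 − 2:00 = 14:47 on Sep 4.
+6 hours 50 minutes → arrive 21:37 UTC on Sep 4.
Flight 1 lands earlier by 10 hours 59 minutes.

the first, by 10 hours 59 minutes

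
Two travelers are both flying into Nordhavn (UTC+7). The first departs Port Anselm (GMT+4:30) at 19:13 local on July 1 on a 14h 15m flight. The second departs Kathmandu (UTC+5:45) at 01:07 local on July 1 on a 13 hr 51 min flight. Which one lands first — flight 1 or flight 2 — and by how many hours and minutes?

Flight 1 in UTC: 19:13 − 4:30 = 14:43 on Jul 1.
+14 hours 15 minutes → arrive 04:58 UTC on Jul 2.
Flight 2 in UTC: 01:07 − 5:45 = 19:22 on Jun 30.
+13 hours 51 minutes → arrive 09:13 UTC on Jul 1.
Flight 2 lands earlier by 19 hours 45 minutes.

the second, by 19 hours 45 minutes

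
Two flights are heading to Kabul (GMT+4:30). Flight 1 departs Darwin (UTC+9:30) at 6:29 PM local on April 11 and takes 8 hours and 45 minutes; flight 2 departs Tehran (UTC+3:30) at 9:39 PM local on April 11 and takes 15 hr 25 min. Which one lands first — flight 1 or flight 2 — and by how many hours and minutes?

the first, by 15 hours 50 minutes

Flight 1 in UTC: 6:29 PM − 9:30 = 8:59 AM on Apr 11.
+8 hours and 45 minutes → arrive 5:44 PM UTC on Apr 11.
Flight 2 in UTC: 9:39 PM − 3:30 = 6:09 PM on Apr 11.
+15 hours and 25 minutes → arrive 9:34 AM UTC on Apr 12.
Flight 1 lands earlier by 15 hours 50 minutes.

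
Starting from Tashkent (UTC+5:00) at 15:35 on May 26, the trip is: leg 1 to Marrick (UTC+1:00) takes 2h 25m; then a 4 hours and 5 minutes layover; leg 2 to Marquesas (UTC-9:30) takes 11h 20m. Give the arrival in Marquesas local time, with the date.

18:55 on May 26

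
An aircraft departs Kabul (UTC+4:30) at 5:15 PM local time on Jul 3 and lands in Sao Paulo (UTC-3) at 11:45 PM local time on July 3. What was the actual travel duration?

14 hours

Sao Paulo is 7:30 behind Kabul.
Clock-face elapsed time (ignoring zones) is 6 hours 30 minutes.
Actual elapsed = 6 hours 30 minutes + 7:30 = 14 hours.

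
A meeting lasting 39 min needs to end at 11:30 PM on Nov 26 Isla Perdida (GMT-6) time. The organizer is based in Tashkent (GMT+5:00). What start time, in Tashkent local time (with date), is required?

9:51 AM on November 27

Target end time in UTC: 11:30 PM + 6:00 = 5:30 AM on Nov 27.
Subtract 39 minutes → start 4:51 AM UTC on Nov 27.
Tashkent is UTC+5:00: 4:51 AM + 5:00 = 9:51 AM on Nov 27.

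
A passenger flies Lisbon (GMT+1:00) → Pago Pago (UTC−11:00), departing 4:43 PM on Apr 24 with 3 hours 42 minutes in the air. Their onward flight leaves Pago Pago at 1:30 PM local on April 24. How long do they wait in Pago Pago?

5 hours 5 minutes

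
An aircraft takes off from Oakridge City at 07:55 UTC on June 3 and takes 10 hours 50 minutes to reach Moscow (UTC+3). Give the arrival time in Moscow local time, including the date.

Departure is given in UTC: 07:55 on Jun 3.
Add 10 hours and 50 minutes → 18:45 UTC.
Moscow is UTC+3:00: 18:45 + 3:00 = 21:45 on Jun 3.

21:45 on June 3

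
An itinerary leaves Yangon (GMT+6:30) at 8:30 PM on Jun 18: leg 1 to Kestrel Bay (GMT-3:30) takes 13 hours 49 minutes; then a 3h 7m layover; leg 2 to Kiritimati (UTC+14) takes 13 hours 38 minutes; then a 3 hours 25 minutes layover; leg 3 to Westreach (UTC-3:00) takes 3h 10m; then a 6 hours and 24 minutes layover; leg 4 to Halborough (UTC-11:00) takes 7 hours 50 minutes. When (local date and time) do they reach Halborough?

6:23 AM on June 20

Convert departure to UTC: 8:30 PM − 6:30 = 2:00 PM UTC on Jun 18.
Add 13 hours 49 minutes leg 1 → 3:49 AM UTC (Jun 19).
Add 3 hours and 7 minutes layover in Kestrel Bay → 6:56 AM UTC.
Add 13 hours 38 minutes leg 2 → 8:34 PM UTC.
Add 3 hours and 25 minutes layover in Kiritimati → 11:59 PM UTC.
Add 3 hours and 10 minutes leg 3 → 3:09 AM UTC (Jun 20).
Add 6 hours and 24 minutes layover in Westreach → 9:33 AM UTC.
Add 7 hours and 50 minutes leg 4 → 5:23 PM UTC.
Halborough is UTC−11:00, so local arrival = 5:23 PM − 11:00 = 6:23 AM on Jun 20.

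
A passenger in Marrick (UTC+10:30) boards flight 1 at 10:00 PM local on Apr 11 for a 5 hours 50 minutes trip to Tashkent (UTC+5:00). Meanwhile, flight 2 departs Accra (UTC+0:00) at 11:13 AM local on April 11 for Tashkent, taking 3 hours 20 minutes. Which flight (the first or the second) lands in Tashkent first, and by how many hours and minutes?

Flight 1 in UTC: 10:00 PM − 10:30 = 11:30 AM on Apr 11.
+5 hours and 50 minutes → arrive 5:20 PM UTC on Apr 11.
Flight 2 departs at 11:13 AM UTC (Apr 11).
+3 hours 20 minutes → arrive 2:33 PM UTC on Apr 11.
Flight 2 lands earlier by 2 hours 47 minutes.

the second, by 2 hours 47 minutes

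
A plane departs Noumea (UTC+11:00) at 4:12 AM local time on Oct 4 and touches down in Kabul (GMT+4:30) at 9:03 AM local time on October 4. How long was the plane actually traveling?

Departure in UTC: 4:12 AM − 11:00 = 5:12 PM on Oct 3.
Arrival in UTC: 9:03 AM − 4:30 = 4:33 AM on Oct 4.
Elapsed = 4:33 AM − 5:12 PM (+1 day) = 11 hours 21 minutes.

11 hours 21 minutes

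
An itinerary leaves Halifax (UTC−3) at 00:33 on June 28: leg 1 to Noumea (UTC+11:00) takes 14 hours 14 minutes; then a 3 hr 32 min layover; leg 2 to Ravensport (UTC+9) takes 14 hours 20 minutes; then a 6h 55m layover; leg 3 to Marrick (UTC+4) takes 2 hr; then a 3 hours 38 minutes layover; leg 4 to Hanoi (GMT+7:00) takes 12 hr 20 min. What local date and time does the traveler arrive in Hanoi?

19:32 on June 30

Convert departure to UTC: 00:33 + 3:00 = 03:33 UTC on Jun 28.
Add 14 hours and 14 minutes leg 1 → 17:47 UTC.
Add 3 hours and 32 minutes layover in Noumea → 21:19 UTC.
Add 14 hours and 20 minutes leg 2 → 11:39 UTC (Jun 29).
Add 6 hours and 55 minutes layover in Ravensport → 18:34 UTC.
Add 2 hours leg 3 → 20:34 UTC.
Add 3 hours and 38 minutes layover in Marrick → 00:12 UTC (Jun 30).
Add 12 hours and 20 minutes leg 4 → 12:32 UTC.
Hanoi is UTC+7:00, so local arrival = 12:32 + 7:00 = 19:32 on Jun 30.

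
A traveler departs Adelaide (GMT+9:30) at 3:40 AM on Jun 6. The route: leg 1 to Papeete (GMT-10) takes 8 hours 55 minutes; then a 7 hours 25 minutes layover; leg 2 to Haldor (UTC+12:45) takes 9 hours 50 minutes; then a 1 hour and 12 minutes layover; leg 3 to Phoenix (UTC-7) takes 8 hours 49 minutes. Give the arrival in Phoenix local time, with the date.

Convert departure to UTC: 3:40 AM − 9:30 = 6:10 PM UTC on Jun 5.
Add 8 hours and 55 minutes leg 1 → 3:05 AM UTC (Jun 6).
Add 7 hours 25 minutes layover in Papeete → 10:30 AM UTC.
Add 9 hours and 50 minutes leg 2 → 8:20 PM UTC.
Add 1 hour and 12 minutes layover in Haldor → 9:32 PM UTC.
Add 8 hours 49 minutes leg 3 → 6:21 AM UTC (Jun 7).
Phoenix is UTC−7:00, so local arrival = 6:21 AM − 7:00 = 11:21 PM on Jun 6.

11:21 PM on June 6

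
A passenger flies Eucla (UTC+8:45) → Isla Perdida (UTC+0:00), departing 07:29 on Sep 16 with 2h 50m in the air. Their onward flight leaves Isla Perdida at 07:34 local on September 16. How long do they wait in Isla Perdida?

6 hours

Convert departure to UTC: 07:29 − 8:45 = 22:44 UTC on Sep 15.
Add 2 hours and 50 minutes flight time → 01:34 UTC (Sep 16).
Isla Perdida is UTC+0, so local arrival is the same: 01:34 on Sep 16.
Layover = 07:34 − 01:34 = 6 hours.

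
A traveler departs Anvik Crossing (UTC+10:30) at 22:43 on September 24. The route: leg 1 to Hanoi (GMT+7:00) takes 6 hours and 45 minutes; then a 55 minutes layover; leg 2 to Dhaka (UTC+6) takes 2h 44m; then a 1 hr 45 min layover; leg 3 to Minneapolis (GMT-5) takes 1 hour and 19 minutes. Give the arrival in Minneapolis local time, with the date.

20:41 on September 24

Convert departure to UTC: 22:43 − 10:30 = 12:13 UTC on Sep 24.
Add 6 hours 45 minutes leg 1 → 18:58 UTC.
Add 55 minutes layover in Hanoi → 19:53 UTC.
Add 2 hours 44 minutes leg 2 → 22:37 UTC.
Add 1 hour and 45 minutes layover in Dhaka → 00:22 UTC (Sep 25).
Add 1 hour and 19 minutes leg 3 → 01:41 UTC.
Minneapolis is UTC−5:00, so local arrival = 01:41 − 5:00 = 20:41 on Sep 24.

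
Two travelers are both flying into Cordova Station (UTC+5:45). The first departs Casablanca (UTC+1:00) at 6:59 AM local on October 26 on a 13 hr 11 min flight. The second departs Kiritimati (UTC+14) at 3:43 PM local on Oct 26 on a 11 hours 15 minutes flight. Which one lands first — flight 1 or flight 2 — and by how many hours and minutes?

Flight 1 in UTC: 6:59 AM − 1:00 = 5:59 AM on Oct 26.
+13 hours and 11 minutes → arrive 7:10 PM UTC on Oct 26.
Flight 2 in UTC: 3:43 PM − 14:00 = 1:43 AM on Oct 26.
+11 hours and 15 minutes → arrive 12:58 PM UTC on Oct 26.
Flight 2 lands earlier by 6 hours 12 minutes.

the second, by 6 hours 12 minutes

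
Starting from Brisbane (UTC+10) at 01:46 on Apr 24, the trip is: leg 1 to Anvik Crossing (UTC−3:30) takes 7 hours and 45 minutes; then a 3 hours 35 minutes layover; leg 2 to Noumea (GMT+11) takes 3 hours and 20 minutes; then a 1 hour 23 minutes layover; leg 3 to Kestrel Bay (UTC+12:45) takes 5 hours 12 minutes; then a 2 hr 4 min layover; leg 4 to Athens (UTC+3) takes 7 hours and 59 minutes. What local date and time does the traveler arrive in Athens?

Convert departure to UTC: 01:46 − 10:00 = 15:46 UTC on Apr 23.
Add 7 hours and 45 minutes leg 1 → 23:31 UTC.
Add 3 hours and 35 minutes layover in Anvik Crossing → 03:06 UTC (Apr 24).
Add 3 hours 20 minutes leg 2 → 06:26 UTC.
Add 1 hour 23 minutes layover in Noumea → 07:49 UTC.
Add 5 hours and 12 minutes leg 3 → 13:01 UTC.
Add 2 hours 4 minutes layover in Kestrel Bay → 15:05 UTC.
Add 7 hours and 59 minutes leg 4 → 23:04 UTC.
Athens is UTC+3:00, so local arrival = 23:04 + 3:00 = 02:04 on Apr 25.

02:04 on Apr 25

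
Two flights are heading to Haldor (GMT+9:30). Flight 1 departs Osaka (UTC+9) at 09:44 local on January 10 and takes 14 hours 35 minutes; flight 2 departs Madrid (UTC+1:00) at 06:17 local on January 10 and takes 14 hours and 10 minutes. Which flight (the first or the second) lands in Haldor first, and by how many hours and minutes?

Flight 1 in UTC: 09:44 − 9:00 = 00:44 on Jan 10.
+14 hours and 35 minutes → arrive 15:19 UTC on Jan 10.
Flight 2 in UTC: 06:17 − 1:00 = 05:17 on Jan 10.
+14 hours 10 minutes → arrive 19:27 UTC on Jan 10.
Flight 1 lands earlier by 4 hours 8 minutes.

the first, by 4 hours 8 minutes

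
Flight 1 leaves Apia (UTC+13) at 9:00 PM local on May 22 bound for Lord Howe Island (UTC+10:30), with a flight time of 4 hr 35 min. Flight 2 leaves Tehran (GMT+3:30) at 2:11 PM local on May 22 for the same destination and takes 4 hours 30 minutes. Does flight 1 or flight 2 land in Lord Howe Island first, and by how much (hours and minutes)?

the first, by 2 hours 36 minutes

Flight 1 in UTC: 9:00 PM − 13:00 = 8:00 AM on May 22.
+4 hours and 35 minutes → arrive 12:35 PM UTC on May 22.
Flight 2 in UTC: 2:11 PM − 3:30 = 10:41 AM on May 22.
+4 hours and 30 minutes → arrive 3:11 PM UTC on May 22.
Flight 1 lands earlier by 2 hours 36 minutes.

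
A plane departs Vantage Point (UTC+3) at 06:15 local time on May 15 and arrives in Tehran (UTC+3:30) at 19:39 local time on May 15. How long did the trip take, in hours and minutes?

12 hours 54 minutes

Departure in UTC: 06:15 − 3:00 = 03:15 on May 15.
Arrival in UTC: 19:39 − 3:30 = 16:09 on May 15.
Elapsed = 16:09 − 03:15 = 12 hours 54 minutes.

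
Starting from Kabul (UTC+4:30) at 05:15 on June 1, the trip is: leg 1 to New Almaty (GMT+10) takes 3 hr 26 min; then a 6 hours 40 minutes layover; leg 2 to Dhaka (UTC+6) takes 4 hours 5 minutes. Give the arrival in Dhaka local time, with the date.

20:56 on June 1

Convert departure to UTC: 05:15 − 4:30 = 00:45 UTC on Jun 1.
Add 3 hours 26 minutes leg 1 → 04:11 UTC.
Add 6 hours and 40 minutes layover in New Almaty → 10:51 UTC.
Add 4 hours 5 minutes leg 2 → 14:56 UTC.
Dhaka is UTC+6:00, so local arrival = 14:56 + 6:00 = 20:56 on Jun 1.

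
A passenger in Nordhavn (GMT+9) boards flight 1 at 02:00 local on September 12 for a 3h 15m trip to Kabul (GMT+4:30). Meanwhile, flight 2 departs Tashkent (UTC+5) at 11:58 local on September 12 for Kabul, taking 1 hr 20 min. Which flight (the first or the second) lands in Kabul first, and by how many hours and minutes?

the first, by 12 hours 3 minutes

Flight 1 in UTC: 02:00 − 9:00 = 17:00 on Sep 11.
+3 hours and 15 minutes → arrive 20:15 UTC on Sep 11.
Flight 2 in UTC: 11:58 − 5:00 = 06:58 on Sep 12.
+1 hour and 20 minutes → arrive 08:18 UTC on Sep 12.
Flight 1 lands earlier by 12 hours 3 minutes.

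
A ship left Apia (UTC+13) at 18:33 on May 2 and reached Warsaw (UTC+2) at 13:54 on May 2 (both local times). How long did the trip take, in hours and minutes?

6 hours 21 minutes

Departure in UTC: 18:33 − 13:00 = 05:33 on May 2.
Arrival in UTC: 13:54 − 2:00 = 11:54 on May 2.
Elapsed = 11:54 − 05:33 = 6 hours 21 minutes.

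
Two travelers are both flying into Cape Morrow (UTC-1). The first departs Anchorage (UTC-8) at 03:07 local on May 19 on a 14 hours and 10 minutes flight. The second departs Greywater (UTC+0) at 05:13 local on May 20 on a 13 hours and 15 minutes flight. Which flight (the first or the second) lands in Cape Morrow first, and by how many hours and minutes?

Flight 1 in UTC: 03:07 + 8:00 = 11:07 on May 19.
+14 hours and 10 minutes → arrive 01:17 UTC on May 20.
Flight 2 departs at 05:13 UTC (May 20).
+13 hours and 15 minutes → arrive 18:28 UTC on May 20.
Flight 1 lands earlier by 17 hours 11 minutes.

the first, by 17 hours 11 minutes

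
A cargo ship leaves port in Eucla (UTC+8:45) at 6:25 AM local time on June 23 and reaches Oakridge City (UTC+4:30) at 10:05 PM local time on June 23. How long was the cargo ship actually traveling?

19 hours 55 minutes

Departure in UTC: 6:25 AM − 8:45 = 9:40 PM on Jun 22.
Arrival in UTC: 10:05 PM − 4:30 = 5:35 PM on Jun 23.
Elapsed = 5:35 PM − 9:40 PM (+1 day) = 19 hours 55 minutes.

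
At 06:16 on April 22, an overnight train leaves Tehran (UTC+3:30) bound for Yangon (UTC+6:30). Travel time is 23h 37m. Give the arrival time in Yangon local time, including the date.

Convert departure to UTC: 06:16 − 3:30 = 02:46 UTC on Apr 22.
Add 23 hours and 37 minutes travel time → 02:23 UTC (Apr 23).
Yangon is UTC+6:30, so local arrival = 02:23 + 6:30 = 08:53 on Apr 23.

08:53 on April 23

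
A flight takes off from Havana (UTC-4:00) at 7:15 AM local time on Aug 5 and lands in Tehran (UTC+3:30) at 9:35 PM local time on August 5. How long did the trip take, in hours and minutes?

Departure in UTC: 7:15 AM + 4:00 = 11:15 AM on Aug 5.
Arrival in UTC: 9:35 PM − 3:30 = 6:05 PM on Aug 5.
Elapsed = 6:05 PM − 11:15 AM = 6 hours 50 minutes.

6 hours 50 minutes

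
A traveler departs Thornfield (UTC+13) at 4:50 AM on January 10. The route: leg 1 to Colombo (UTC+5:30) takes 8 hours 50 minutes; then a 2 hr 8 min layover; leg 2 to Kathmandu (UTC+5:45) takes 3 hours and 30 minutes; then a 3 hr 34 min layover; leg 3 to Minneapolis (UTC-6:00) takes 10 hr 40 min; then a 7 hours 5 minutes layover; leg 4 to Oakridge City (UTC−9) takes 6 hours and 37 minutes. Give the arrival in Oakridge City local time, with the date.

1:14 AM on January 11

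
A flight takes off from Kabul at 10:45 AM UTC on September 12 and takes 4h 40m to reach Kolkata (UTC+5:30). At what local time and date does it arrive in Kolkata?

Departure is given in UTC: 10:45 AM on Sep 12.
Add 4 hours 40 minutes → 3:25 PM UTC.
Kolkata is UTC+5:30: 3:25 PM + 5:30 = 8:55 PM on Sep 12.

8:55 PM on September 12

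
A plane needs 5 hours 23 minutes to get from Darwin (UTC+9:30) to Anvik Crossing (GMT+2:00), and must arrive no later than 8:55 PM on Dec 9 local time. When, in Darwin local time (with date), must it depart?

11:02 PM on December 9

Target arrival in UTC: 8:55 PM − 2:00 = 6:55 PM on Dec 9.
Subtract 5 hours and 23 minutes → departure 1:32 PM UTC on Dec 9.
Darwin is UTC+9:30: 1:32 PM + 9:30 = 11:02 PM on Dec 9.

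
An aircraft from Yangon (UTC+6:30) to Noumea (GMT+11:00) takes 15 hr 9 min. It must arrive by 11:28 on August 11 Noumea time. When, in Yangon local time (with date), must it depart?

Target arrival in UTC: 11:28 − 11:00 = 00:28 on Aug 11.
Subtract 15 hours and 9 minutes → departure 09:19 UTC on Aug 10.
Yangon is UTC+6:30: 09:19 + 6:30 = 15:49 on Aug 10.

15:49 on August 10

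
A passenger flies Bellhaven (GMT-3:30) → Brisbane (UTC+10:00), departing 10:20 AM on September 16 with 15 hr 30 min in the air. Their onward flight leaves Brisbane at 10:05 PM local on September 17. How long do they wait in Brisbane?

6 hours 45 minutes

Convert departure to UTC: 10:20 AM + 3:30 = 1:50 PM UTC on Sep 16.
Add 15 hours 30 minutes flight time → 5:20 AM UTC (Sep 17).
Brisbane is UTC+10:00, so local arrival = 5:20 AM + 10:00 = 3:20 PM on Sep 17.
Layover = 10:05 PM − 3:20 PM = 6 hours 45 minutes.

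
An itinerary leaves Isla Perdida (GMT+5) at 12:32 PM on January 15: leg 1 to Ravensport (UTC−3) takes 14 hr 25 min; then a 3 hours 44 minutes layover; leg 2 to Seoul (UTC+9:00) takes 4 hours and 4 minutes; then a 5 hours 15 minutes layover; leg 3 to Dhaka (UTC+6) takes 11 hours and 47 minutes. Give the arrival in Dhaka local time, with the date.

Convert departure to UTC: 12:32 PM − 5:00 = 7:32 AM UTC on Jan 15.
Add 14 hours and 25 minutes leg 1 → 9:57 PM UTC.
Add 3 hours and 44 minutes layover in Ravensport → 1:41 AM UTC (Jan 16).
Add 4 hours and 4 minutes leg 2 → 5:45 AM UTC.
Add 5 hours 15 minutes layover in Seoul → 11:00 AM UTC.
Add 11 hours and 47 minutes leg 3 → 10:47 PM UTC.
Dhaka is UTC+6:00, so local arrival = 10:47 PM + 6:00 = 4:47 AM on Jan 17.

4:47 AM on Jan 17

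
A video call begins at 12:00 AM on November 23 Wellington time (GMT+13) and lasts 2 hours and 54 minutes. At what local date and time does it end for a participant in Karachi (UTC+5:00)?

6:54 PM on November 22

Convert start to UTC: 12:00 AM − 13:00 = 11:00 AM UTC on Nov 22.
Add 2 hours 54 minutes duration → 1:54 PM UTC.
Karachi is UTC+5:00, so local end time = 1:54 PM + 5:00 = 6:54 PM on Nov 22.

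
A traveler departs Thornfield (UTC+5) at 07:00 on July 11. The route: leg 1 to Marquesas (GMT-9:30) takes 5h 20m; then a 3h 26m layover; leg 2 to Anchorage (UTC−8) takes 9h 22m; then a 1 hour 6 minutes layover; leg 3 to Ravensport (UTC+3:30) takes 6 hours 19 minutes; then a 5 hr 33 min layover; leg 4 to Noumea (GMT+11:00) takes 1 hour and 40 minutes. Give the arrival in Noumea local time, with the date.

Convert departure to UTC: 07:00 − 5:00 = 02:00 UTC on Jul 11.
Add 5 hours and 20 minutes leg 1 → 07:20 UTC.
Add 3 hours and 26 minutes layover in Marquesas → 10:46 UTC.
Add 9 hours 22 minutes leg 2 → 20:08 UTC.
Add 1 hour 6 minutes layover in Anchorage → 21:14 UTC.
Add 6 hours 19 minutes leg 3 → 03:33 UTC (Jul 12).
Add 5 hours 33 minutes layover in Ravensport → 09:06 UTC.
Add 1 hour and 40 minutes leg 4 → 10:46 UTC.
Noumea is UTC+11:00, so local arrival = 10:46 + 11:00 = 21:46 on Jul 12.

21:46 on July 12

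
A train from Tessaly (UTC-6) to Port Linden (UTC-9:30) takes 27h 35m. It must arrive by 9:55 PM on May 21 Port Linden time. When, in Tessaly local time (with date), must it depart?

Target arrival in UTC: 9:55 PM + 9:30 = 7:25 AM on May 22.
Subtract 27 hours 35 minutes → departure 3:50 AM UTC on May 21.
Tessaly is UTC−6:00: 3:50 AM − 6:00 = 9:50 PM on May 20.

9:50 PM on May 20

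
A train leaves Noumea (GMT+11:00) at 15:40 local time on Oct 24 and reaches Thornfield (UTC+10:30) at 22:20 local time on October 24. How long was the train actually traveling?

7 hours 10 minutes

Departure in UTC: 15:40 − 11:00 = 04:40 on Oct 24.
Arrival in UTC: 22:20 − 10:30 = 11:50 on Oct 24.
Elapsed = 11:50 − 04:40 = 7 hours 10 minutes.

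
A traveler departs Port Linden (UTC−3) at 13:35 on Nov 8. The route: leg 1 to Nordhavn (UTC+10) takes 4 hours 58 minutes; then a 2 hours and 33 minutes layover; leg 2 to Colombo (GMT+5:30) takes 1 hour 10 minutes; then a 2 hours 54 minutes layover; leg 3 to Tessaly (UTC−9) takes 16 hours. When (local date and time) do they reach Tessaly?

Convert departure to UTC: 13:35 + 3:00 = 16:35 UTC on Nov 8.
Add 4 hours and 58 minutes leg 1 → 21:33 UTC.
Add 2 hours 33 minutes layover in Nordhavn → 00:06 UTC (Nov 9).
Add 1 hour and 10 minutes leg 2 → 01:16 UTC.
Add 2 hours 54 minutes layover in Colombo → 04:10 UTC.
Add 16 hours leg 3 → 20:10 UTC.
Tessaly is UTC−9:00, so local arrival = 20:10 − 9:00 = 11:10 on Nov 9.

11:10 on November 9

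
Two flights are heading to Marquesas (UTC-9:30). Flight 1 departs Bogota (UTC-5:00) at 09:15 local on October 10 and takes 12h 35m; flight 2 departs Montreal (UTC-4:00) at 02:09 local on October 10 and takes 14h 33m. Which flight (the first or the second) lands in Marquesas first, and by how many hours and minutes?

the second, by 6 hours 8 minutes

Flight 1 in UTC: 09:15 + 5:00 = 14:15 on Oct 10.
+12 hours and 35 minutes → arrive 02:50 UTC on Oct 11.
Flight 2 in UTC: 02:09 + 4:00 = 06:09 on Oct 10.
+14 hours and 33 minutes → arrive 20:42 UTC on Oct 10.
Flight 2 lands earlier by 6 hours 8 minutes.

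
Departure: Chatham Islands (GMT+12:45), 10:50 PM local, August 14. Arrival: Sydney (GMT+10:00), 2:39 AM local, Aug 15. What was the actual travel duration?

Departure in UTC: 10:50 PM − 12:45 = 10:05 AM on Aug 14.
Arrival in UTC: 2:39 AM − 10:00 = 4:39 PM on Aug 14.
Elapsed = 4:39 PM − 10:05 AM = 6 hours 34 minutes.

6 hours 34 minutes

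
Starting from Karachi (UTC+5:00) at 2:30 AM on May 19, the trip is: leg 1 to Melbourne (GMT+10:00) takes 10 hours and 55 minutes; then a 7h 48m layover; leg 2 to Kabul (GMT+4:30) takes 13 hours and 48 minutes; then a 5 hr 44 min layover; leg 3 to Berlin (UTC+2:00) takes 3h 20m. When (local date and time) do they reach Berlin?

Convert departure to UTC: 2:30 AM − 5:00 = 9:30 PM UTC on May 18.
Add 10 hours 55 minutes leg 1 → 8:25 AM UTC (May 19).
Add 7 hours and 48 minutes layover in Melbourne → 4:13 PM UTC.
Add 13 hours and 48 minutes leg 2 → 6:01 AM UTC (May 20).
Add 5 hours 44 minutes layover in Kabul → 11:45 AM UTC.
Add 3 hours and 20 minutes leg 3 → 3:05 PM UTC.
Berlin is UTC+2:00, so local arrival = 3:05 PM + 2:00 = 5:05 PM on May 20.

5:05 PM on May 20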